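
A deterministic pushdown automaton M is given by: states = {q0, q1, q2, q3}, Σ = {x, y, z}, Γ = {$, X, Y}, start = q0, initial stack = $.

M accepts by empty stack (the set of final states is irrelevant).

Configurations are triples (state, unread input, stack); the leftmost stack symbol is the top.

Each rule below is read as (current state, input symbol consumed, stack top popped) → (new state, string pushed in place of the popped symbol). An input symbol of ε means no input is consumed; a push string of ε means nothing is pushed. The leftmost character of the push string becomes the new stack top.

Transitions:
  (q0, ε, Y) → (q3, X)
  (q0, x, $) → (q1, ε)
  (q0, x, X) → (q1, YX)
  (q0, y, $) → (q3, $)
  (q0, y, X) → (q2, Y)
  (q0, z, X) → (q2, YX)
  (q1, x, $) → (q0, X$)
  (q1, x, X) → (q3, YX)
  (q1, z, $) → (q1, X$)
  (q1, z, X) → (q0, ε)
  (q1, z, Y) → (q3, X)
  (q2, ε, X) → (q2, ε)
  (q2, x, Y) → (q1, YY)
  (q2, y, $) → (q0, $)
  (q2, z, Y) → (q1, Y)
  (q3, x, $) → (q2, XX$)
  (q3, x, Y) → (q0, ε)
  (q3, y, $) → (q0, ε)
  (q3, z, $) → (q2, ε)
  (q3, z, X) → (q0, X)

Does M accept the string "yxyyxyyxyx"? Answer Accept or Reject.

Accept

(q0, yxyyxyyxyx, $) ⊢ (q3, xyyxyyxyx, $) ⊢ (q2, yyxyyxyx, XX$) ⊢ (q2, yyxyyxyx, X$) ⊢ (q2, yyxyyxyx, $) ⊢ (q0, yxyyxyx, $) ⊢ (q3, xyyxyx, $) ⊢ (q2, yyxyx, XX$) ⊢ (q2, yyxyx, X$) ⊢ (q2, yyxyx, $) ⊢ (q0, yxyx, $) ⊢ (q3, xyx, $) ⊢ (q2, yx, XX$) ⊢ (q2, yx, X$) ⊢ (q2, yx, $) ⊢ (q0, x, $) ⊢ (q1, ε, ε)
All input consumed and the stack is empty.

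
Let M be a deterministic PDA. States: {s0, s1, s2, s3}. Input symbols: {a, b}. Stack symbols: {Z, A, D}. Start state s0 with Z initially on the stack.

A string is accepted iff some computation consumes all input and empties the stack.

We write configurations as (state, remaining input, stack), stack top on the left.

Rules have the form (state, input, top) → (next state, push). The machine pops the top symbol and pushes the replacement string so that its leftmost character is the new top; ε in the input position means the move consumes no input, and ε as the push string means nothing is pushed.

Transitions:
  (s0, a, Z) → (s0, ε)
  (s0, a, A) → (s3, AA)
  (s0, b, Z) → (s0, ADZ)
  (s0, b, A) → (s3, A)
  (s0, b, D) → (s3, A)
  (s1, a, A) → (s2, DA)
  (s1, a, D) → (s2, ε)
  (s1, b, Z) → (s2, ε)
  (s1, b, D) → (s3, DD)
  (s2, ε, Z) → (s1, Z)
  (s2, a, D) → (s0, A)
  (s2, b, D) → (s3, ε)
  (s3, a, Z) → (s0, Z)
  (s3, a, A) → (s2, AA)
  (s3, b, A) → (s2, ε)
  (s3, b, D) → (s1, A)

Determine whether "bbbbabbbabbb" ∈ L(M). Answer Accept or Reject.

Accept

(s0, bbbbabbbabbb, Z)
  read b, top Z: go to s0, push ADZ → (s0, bbbabbbabbb, ADZ)
  read b, top A: go to s3, push A → (s3, bbabbbabbb, ADZ)
  read b, top A: go to s2, push ε → (s2, babbbabbb, DZ)
  read b, top D: go to s3, push ε → (s3, abbbabbb, Z)
  read a, top Z: go to s0, push Z → (s0, bbbabbb, Z)
  read b, top Z: go to s0, push ADZ → (s0, bbabbb, ADZ)
  read b, top A: go to s3, push A → (s3, babbb, ADZ)
  read b, top A: go to s2, push ε → (s2, abbb, DZ)
  read a, top D: go to s0, push A → (s0, bbb, AZ)
  read b, top A: go to s3, push A → (s3, bb, AZ)
  read b, top A: go to s2, push ε → (s2, b, Z)
  ε-move, top Z: go to s1, push Z → (s1, b, Z)
  read b, top Z: go to s2, push ε → (s2, ε, ε)
All input consumed and the stack is empty.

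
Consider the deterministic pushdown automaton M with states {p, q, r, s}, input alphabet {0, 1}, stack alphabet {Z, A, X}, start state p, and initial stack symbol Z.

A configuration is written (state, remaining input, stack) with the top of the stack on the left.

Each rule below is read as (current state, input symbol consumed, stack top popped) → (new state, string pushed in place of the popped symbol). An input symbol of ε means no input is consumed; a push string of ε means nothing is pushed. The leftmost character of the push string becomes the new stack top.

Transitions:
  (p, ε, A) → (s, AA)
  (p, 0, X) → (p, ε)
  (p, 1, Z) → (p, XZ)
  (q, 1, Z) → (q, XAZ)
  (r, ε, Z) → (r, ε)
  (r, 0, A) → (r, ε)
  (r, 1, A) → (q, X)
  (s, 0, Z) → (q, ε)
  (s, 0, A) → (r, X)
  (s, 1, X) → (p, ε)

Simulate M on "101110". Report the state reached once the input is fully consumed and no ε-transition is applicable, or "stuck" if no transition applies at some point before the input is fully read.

(p, 101110, Z)
  read 1, top Z: go to p, push XZ → (p, 01110, XZ)
  read 0, top X: go to p, push ε → (p, 1110, Z)
  read 1, top Z: go to p, push XZ → (p, 110, XZ)
No transition for (p, 1, top X); M blocks with input 110 remaining.

stuck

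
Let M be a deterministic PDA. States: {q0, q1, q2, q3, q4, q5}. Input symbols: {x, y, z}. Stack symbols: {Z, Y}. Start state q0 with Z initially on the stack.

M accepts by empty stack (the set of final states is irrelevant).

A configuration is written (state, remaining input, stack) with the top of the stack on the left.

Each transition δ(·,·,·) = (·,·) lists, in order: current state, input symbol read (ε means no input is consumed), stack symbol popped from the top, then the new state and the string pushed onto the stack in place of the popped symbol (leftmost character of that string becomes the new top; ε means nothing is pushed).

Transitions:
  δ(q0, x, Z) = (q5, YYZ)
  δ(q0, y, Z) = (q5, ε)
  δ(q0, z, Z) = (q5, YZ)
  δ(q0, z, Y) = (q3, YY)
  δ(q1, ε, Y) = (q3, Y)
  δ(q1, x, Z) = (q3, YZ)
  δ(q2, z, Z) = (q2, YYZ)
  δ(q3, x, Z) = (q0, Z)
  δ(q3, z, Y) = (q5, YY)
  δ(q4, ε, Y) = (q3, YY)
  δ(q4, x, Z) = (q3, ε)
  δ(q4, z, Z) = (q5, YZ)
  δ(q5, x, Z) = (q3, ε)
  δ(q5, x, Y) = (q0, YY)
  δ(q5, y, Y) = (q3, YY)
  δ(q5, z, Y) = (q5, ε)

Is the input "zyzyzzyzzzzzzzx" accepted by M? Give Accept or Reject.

Accept

(q0, zyzyzzyzzzzzzzx, Z)
  read z, top Z: go to q5, push YZ → (q5, yzyzzyzzzzzzzx, YZ)
  read y, top Y: go to q3, push YY → (q3, zyzzyzzzzzzzx, YYZ)
  read z, top Y: go to q5, push YY → (q5, yzzyzzzzzzzx, YYYZ)
  read y, top Y: go to q3, push YY → (q3, zzyzzzzzzzx, YYYYZ)
  read z, top Y: go to q5, push YY → (q5, zyzzzzzzzx, YYYYYZ)
  read z, top Y: go to q5, push ε → (q5, yzzzzzzzx, YYYYZ)
  read y, top Y: go to q3, push YY → (q3, zzzzzzzx, YYYYYZ)
  read z, top Y: go to q5, push YY → (q5, zzzzzzx, YYYYYYZ)
  read z, top Y: go to q5, push ε → (q5, zzzzzx, YYYYYZ)
  read z, top Y: go to q5, push ε → (q5, zzzzx, YYYYZ)
  read z, top Y: go to q5, push ε → (q5, zzzx, YYYZ)
  read z, top Y: go to q5, push ε → (q5, zzx, YYZ)
  read z, top Y: go to q5, push ε → (q5, zx, YZ)
  read z, top Y: go to q5, push ε → (q5, x, Z)
  read x, top Z: go to q3, push ε → (q3, ε, ε)
All input consumed and the stack is empty.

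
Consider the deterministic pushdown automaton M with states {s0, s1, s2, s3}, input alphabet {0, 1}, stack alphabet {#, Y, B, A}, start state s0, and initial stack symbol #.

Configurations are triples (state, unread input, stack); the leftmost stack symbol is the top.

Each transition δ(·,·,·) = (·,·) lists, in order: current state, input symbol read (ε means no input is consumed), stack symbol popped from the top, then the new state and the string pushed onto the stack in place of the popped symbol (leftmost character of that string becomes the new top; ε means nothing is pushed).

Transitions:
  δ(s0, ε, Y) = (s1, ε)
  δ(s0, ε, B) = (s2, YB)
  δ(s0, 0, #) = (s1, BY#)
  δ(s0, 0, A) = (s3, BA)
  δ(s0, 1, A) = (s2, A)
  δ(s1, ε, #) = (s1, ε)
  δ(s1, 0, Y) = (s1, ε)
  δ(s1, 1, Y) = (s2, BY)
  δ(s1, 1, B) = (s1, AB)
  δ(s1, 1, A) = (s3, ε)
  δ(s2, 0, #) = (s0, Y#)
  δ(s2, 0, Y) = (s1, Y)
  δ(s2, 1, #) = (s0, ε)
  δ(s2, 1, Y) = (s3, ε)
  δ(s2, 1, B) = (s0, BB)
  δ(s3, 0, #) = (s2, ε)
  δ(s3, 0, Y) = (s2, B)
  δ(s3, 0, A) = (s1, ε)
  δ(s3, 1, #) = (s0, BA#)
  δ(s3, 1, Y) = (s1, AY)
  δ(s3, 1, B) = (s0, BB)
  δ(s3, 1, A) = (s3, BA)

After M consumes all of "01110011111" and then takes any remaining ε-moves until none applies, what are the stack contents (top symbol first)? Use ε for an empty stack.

(s0, 01110011111, #)
  read 0, top #: go to s1, push BY# → (s1, 1110011111, BY#)
  read 1, top B: go to s1, push AB → (s1, 110011111, ABY#)
  read 1, top A: go to s3, push ε → (s3, 10011111, BY#)
  read 1, top B: go to s0, push BB → (s0, 0011111, BBY#)
  ε-move, top B: go to s2, push YB → (s2, 0011111, YBBY#)
  read 0, top Y: go to s1, push Y → (s1, 011111, YBBY#)
  read 0, top Y: go to s1, push ε → (s1, 11111, BBY#)
  read 1, top B: go to s1, push AB → (s1, 1111, ABBY#)
  read 1, top A: go to s3, push ε → (s3, 111, BBY#)
  read 1, top B: go to s0, push BB → (s0, 11, BBBY#)
  ε-move, top B: go to s2, push YB → (s2, 11, YBBBY#)
  read 1, top Y: go to s3, push ε → (s3, 1, BBBY#)
  read 1, top B: go to s0, push BB → (s0, ε, BBBBY#)
  ε-move, top B: go to s2, push YB → (s2, ε, YBBBBY#)
All input consumed in state s2 with stack YBBBBY#.

YBBBBY#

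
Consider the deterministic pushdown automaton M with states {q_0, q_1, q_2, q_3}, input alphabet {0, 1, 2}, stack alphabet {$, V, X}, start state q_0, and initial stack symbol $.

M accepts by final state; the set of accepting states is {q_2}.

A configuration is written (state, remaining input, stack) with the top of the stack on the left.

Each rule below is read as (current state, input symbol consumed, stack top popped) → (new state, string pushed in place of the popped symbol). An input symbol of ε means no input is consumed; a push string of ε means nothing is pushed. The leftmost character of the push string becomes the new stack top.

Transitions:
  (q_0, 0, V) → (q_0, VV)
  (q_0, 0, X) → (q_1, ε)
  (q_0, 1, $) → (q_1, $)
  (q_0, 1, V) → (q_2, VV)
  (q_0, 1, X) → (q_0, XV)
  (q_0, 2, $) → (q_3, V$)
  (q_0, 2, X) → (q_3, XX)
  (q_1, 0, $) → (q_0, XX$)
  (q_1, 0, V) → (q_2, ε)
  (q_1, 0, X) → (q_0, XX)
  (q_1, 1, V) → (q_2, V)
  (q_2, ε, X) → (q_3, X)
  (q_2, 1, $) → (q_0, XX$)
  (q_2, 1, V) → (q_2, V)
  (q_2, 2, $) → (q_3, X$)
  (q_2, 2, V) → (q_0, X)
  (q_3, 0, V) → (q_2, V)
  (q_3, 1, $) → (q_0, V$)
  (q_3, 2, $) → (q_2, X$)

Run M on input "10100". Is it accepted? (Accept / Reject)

(q_0, 10100, $)
  read 1, top $: go to q_1, push $ → (q_1, 0100, $)
  read 0, top $: go to q_0, push XX$ → (q_0, 100, XX$)
  read 1, top X: go to q_0, push XV → (q_0, 00, XVX$)
  read 0, top X: go to q_1, push ε → (q_1, 0, VX$)
  read 0, top V: go to q_2, push ε → (q_2, ε, X$)
All input consumed; state q_2 ∈ F.

Accept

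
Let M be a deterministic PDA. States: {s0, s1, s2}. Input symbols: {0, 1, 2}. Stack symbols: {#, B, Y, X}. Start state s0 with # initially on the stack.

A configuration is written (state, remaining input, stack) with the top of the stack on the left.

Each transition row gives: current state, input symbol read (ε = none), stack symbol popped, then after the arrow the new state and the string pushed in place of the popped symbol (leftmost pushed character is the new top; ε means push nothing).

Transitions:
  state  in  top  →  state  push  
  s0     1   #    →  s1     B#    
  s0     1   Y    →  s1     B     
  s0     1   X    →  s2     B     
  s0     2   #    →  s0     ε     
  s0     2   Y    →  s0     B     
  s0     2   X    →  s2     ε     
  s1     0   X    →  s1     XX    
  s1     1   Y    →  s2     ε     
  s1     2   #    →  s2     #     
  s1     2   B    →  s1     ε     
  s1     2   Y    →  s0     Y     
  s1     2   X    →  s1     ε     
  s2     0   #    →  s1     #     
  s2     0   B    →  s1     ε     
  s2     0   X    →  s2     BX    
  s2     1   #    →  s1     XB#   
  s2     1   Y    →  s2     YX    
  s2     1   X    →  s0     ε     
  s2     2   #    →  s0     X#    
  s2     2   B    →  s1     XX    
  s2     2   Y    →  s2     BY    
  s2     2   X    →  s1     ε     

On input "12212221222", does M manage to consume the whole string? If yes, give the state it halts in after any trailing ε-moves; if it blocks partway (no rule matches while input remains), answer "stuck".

(s0, 12212221222, #)
  read 1, top #: go to s1, push B# → (s1, 2212221222, B#)
  read 2, top B: go to s1, push ε → (s1, 212221222, #)
  read 2, top #: go to s2, push # → (s2, 12221222, #)
  read 1, top #: go to s1, push XB# → (s1, 2221222, XB#)
  read 2, top X: go to s1, push ε → (s1, 221222, B#)
  read 2, top B: go to s1, push ε → (s1, 21222, #)
  read 2, top #: go to s2, push # → (s2, 1222, #)
  read 1, top #: go to s1, push XB# → (s1, 222, XB#)
  read 2, top X: go to s1, push ε → (s1, 22, B#)
  read 2, top B: go to s1, push ε → (s1, 2, #)
  read 2, top #: go to s2, push # → (s2, ε, #)
All input consumed; M is in state s2.

s2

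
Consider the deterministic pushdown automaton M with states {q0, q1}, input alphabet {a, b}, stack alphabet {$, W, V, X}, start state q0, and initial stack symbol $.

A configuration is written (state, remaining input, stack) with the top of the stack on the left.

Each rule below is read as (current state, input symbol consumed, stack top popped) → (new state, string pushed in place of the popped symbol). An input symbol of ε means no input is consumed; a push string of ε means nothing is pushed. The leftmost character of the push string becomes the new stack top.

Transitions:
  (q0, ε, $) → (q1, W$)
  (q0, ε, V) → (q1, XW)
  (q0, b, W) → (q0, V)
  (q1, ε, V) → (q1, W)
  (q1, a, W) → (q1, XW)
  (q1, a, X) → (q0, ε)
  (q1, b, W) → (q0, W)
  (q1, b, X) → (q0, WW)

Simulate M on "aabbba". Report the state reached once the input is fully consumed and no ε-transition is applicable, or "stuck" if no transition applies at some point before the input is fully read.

q0

(q0, aabbba, $)
  ε-move, top $: go to q1, push W$ → (q1, aabbba, W$)
  read a, top W: go to q1, push XW → (q1, abbba, XW$)
  read a, top X: go to q0, push ε → (q0, bbba, W$)
  read b, top W: go to q0, push V → (q0, bba, V$)
  ε-move, top V: go to q1, push XW → (q1, bba, XW$)
  read b, top X: go to q0, push WW → (q0, ba, WWW$)
  read b, top W: go to q0, push V → (q0, a, VWW$)
  ε-move, top V: go to q1, push XW → (q1, a, XWWW$)
  read a, top X: go to q0, push ε → (q0, ε, WWW$)
All input consumed; M is in state q0.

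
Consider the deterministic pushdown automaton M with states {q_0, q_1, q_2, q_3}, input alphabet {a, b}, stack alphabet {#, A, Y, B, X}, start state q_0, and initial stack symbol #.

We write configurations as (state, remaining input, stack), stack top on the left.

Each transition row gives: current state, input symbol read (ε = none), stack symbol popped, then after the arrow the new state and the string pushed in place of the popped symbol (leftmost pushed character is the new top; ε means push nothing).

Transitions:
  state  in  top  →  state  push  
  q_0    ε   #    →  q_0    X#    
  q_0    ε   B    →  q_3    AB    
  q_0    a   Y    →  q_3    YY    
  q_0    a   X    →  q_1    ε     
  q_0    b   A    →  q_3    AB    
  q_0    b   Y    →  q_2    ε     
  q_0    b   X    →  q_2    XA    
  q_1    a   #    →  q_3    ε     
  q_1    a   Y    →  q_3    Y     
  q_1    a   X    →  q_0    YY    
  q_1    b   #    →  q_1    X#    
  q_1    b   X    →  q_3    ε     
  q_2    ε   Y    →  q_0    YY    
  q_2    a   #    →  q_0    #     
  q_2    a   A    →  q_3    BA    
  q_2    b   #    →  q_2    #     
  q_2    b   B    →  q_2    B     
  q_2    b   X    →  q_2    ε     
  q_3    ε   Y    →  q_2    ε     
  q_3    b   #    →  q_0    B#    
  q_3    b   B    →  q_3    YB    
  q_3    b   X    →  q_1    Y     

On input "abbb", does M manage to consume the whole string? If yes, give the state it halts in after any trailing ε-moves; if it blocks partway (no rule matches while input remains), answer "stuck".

q_3

(q_0, abbb, #) ⊢ (q_0, abbb, X#) ⊢ (q_1, bbb, #) ⊢ (q_1, bb, X#) ⊢ (q_3, b, #) ⊢ (q_0, ε, B#) ⊢ (q_3, ε, AB#)
All input consumed; M is in state q_3.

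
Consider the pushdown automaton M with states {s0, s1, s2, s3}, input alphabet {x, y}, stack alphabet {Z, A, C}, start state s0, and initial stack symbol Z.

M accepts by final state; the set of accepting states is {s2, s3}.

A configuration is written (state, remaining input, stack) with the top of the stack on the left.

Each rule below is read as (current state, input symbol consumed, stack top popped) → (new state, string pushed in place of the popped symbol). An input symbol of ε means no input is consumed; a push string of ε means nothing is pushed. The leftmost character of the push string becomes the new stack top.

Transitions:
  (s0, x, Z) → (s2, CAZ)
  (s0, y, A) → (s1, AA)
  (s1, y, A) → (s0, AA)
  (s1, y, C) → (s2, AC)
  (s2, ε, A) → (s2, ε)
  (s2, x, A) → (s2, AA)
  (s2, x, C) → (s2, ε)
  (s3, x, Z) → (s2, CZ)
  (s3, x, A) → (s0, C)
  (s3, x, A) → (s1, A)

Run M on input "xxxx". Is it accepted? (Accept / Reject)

One accepting computation: (s0, xxxx, Z) ⊢ (s2, xxx, CAZ) ⊢ (s2, xx, AZ) ⊢ (s2, x, AAZ) ⊢ (s2, ε, AAAZ)
All input consumed and state s2 ∈ F.

Accept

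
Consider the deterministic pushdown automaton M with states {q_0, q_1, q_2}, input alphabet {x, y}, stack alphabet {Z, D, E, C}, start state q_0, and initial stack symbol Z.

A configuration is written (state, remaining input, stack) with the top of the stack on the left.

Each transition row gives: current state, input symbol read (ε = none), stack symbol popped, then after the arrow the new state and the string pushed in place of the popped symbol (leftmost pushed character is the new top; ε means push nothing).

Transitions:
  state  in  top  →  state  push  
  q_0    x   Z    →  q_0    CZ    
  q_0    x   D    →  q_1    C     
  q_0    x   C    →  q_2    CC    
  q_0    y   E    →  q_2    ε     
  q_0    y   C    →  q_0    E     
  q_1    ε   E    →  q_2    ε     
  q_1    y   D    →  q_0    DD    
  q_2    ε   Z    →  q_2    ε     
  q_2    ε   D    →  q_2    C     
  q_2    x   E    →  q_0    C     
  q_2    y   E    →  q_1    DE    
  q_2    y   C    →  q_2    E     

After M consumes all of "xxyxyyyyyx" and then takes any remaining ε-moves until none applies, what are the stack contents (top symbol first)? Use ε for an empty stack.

CDEZ

(q_0, xxyxyyyyyx, Z)
  read x, top Z: go to q_0, push CZ → (q_0, xyxyyyyyx, CZ)
  read x, top C: go to q_2, push CC → (q_2, yxyyyyyx, CCZ)
  read y, top C: go to q_2, push E → (q_2, xyyyyyx, ECZ)
  read x, top E: go to q_0, push C → (q_0, yyyyyx, CCZ)
  read y, top C: go to q_0, push E → (q_0, yyyyx, ECZ)
  read y, top E: go to q_2, push ε → (q_2, yyyx, CZ)
  read y, top C: go to q_2, push E → (q_2, yyx, EZ)
  read y, top E: go to q_1, push DE → (q_1, yx, DEZ)
  read y, top D: go to q_0, push DD → (q_0, x, DDEZ)
  read x, top D: go to q_1, push C → (q_1, ε, CDEZ)
All input consumed in state q_1 with stack CDEZ.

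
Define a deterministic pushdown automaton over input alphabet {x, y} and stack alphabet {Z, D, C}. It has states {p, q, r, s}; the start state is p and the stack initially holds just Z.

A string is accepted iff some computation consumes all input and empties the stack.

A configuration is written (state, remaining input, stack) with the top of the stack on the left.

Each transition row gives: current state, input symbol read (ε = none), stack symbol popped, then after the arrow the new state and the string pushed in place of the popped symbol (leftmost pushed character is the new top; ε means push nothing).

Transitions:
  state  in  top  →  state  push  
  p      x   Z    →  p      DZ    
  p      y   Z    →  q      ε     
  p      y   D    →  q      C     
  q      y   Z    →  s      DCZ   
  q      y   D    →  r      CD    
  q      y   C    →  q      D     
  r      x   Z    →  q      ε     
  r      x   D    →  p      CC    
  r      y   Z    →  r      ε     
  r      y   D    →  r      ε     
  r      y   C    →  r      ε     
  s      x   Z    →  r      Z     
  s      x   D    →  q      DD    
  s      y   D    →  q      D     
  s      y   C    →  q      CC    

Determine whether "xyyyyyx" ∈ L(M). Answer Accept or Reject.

Accept

(p, xyyyyyx, Z)
  read x, top Z: go to p, push DZ → (p, yyyyyx, DZ)
  read y, top D: go to q, push C → (q, yyyyx, CZ)
  read y, top C: go to q, push D → (q, yyyx, DZ)
  read y, top D: go to r, push CD → (r, yyx, CDZ)
  read y, top C: go to r, push ε → (r, yx, DZ)
  read y, top D: go to r, push ε → (r, x, Z)
  read x, top Z: go to q, push ε → (q, ε, ε)
All input consumed and the stack is empty.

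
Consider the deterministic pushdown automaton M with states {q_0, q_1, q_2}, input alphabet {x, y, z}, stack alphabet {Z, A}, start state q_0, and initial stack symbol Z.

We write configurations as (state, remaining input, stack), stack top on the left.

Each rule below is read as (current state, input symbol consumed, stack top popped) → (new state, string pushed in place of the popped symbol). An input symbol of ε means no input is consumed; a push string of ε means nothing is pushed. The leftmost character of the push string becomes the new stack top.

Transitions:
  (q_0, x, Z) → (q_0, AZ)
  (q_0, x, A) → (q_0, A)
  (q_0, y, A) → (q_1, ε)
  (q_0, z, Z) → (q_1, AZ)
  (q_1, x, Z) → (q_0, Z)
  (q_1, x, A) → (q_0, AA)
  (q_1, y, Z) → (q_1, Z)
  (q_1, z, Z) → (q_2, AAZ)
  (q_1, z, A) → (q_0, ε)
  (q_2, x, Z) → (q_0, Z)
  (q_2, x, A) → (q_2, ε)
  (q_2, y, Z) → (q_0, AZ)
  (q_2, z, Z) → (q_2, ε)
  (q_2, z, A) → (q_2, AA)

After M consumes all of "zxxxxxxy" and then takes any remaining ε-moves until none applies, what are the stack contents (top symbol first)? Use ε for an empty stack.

(q_0, zxxxxxxy, Z)
  read z, top Z: go to q_1, push AZ → (q_1, xxxxxxy, AZ)
  read x, top A: go to q_0, push AA → (q_0, xxxxxy, AAZ)
  read x, top A: go to q_0, push A → (q_0, xxxxy, AAZ)
  read x, top A: go to q_0, push A → (q_0, xxxy, AAZ)
  read x, top A: go to q_0, push A → (q_0, xxy, AAZ)
  read x, top A: go to q_0, push A → (q_0, xy, AAZ)
  read x, top A: go to q_0, push A → (q_0, y, AAZ)
  read y, top A: go to q_1, push ε → (q_1, ε, AZ)
All input consumed in state q_1 with stack AZ.

AZ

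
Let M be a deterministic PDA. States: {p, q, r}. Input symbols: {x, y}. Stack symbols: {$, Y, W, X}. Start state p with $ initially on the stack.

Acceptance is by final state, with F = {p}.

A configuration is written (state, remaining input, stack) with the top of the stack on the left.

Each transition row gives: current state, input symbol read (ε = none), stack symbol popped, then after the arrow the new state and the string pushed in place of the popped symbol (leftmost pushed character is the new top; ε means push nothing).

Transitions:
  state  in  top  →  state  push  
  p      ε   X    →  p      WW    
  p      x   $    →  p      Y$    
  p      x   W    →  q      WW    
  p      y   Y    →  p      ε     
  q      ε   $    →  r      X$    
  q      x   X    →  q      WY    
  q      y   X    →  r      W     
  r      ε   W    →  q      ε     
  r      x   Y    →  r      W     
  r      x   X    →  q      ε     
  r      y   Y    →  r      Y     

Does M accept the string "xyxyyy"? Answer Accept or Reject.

(p, xyxyyy, $) ⊢ (p, yxyyy, Y$) ⊢ (p, xyyy, $) ⊢ (p, yyy, Y$) ⊢ (p, yy, $)
No transition applies at (p, yy, $); input not fully consumed.

Reject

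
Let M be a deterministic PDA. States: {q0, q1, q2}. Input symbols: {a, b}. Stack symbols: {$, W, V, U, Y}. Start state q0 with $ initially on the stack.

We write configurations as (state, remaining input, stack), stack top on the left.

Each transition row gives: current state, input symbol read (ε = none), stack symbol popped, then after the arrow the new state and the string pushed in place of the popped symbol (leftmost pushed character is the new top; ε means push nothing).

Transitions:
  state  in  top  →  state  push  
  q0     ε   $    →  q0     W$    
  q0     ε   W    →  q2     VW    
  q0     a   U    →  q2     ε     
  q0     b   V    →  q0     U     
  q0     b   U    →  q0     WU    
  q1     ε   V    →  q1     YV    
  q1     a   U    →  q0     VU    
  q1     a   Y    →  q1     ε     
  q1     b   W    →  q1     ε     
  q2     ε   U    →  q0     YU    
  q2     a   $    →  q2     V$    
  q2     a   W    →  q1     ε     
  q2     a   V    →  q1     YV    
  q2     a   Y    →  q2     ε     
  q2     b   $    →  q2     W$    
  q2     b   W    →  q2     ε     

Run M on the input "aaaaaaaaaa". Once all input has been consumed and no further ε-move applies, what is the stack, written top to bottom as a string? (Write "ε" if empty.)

YVW$

(q0, aaaaaaaaaa, $)
  ε-move, top $: go to q0, push W$ → (q0, aaaaaaaaaa, W$)
  ε-move, top W: go to q2, push VW → (q2, aaaaaaaaaa, VW$)
  read a, top V: go to q1, push YV → (q1, aaaaaaaaa, YVW$)
  read a, top Y: go to q1, push ε → (q1, aaaaaaaa, VW$)
  ε-move, top V: go to q1, push YV → (q1, aaaaaaaa, YVW$)
  read a, top Y: go to q1, push ε → (q1, aaaaaaa, VW$)
  ε-move, top V: go to q1, push YV → (q1, aaaaaaa, YVW$)
  read a, top Y: go to q1, push ε → (q1, aaaaaa, VW$)
  ε-move, top V: go to q1, push YV → (q1, aaaaaa, YVW$)
  read a, top Y: go to q1, push ε → (q1, aaaaa, VW$)
  ε-move, top V: go to q1, push YV → (q1, aaaaa, YVW$)
  read a, top Y: go to q1, push ε → (q1, aaaa, VW$)
  ε-move, top V: go to q1, push YV → (q1, aaaa, YVW$)
  read a, top Y: go to q1, push ε → (q1, aaa, VW$)
  ε-move, top V: go to q1, push YV → (q1, aaa, YVW$)
  read a, top Y: go to q1, push ε → (q1, aa, VW$)
  ε-move, top V: go to q1, push YV → (q1, aa, YVW$)
  read a, top Y: go to q1, push ε → (q1, a, VW$)
  ε-move, top V: go to q1, push YV → (q1, a, YVW$)
  read a, top Y: go to q1, push ε → (q1, ε, VW$)
  ε-move, top V: go to q1, push YV → (q1, ε, YVW$)
All input consumed in state q1 with stack YVW$.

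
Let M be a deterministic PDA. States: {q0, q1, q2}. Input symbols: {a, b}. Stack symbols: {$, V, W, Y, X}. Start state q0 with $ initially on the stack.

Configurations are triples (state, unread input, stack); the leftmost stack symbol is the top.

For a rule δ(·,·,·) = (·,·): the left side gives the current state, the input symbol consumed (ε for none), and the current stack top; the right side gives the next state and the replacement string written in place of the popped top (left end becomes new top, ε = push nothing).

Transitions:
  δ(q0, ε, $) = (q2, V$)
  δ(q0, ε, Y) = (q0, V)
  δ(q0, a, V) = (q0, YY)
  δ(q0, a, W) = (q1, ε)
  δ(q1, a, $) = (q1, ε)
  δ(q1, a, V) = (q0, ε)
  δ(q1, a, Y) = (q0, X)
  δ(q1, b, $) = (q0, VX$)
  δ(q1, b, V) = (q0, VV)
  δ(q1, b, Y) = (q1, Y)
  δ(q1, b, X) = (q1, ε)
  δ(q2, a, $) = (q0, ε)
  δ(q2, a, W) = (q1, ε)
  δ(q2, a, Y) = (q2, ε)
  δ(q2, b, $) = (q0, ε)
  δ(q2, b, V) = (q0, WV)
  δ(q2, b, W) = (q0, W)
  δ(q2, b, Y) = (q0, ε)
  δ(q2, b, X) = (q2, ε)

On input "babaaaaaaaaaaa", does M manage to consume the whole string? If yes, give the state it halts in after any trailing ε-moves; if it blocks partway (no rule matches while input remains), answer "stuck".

q0

(q0, babaaaaaaaaaaa, $) ⊢ (q2, babaaaaaaaaaaa, V$) ⊢ (q0, abaaaaaaaaaaa, WV$) ⊢ (q1, baaaaaaaaaaa, V$) ⊢ (q0, aaaaaaaaaaa, VV$) ⊢ (q0, aaaaaaaaaa, YYV$) ⊢ (q0, aaaaaaaaaa, VYV$) ⊢ (q0, aaaaaaaaa, YYYV$) ⊢ (q0, aaaaaaaaa, VYYV$) ⊢ (q0, aaaaaaaa, YYYYV$) ⊢ (q0, aaaaaaaa, VYYYV$) ⊢ (q0, aaaaaaa, YYYYYV$) ⊢ (q0, aaaaaaa, VYYYYV$) ⊢ (q0, aaaaaa, YYYYYYV$) ⊢ (q0, aaaaaa, VYYYYYV$) ⊢ (q0, aaaaa, YYYYYYYV$) ⊢ (q0, aaaaa, VYYYYYYV$) ⊢ (q0, aaaa, YYYYYYYYV$) ⊢ (q0, aaaa, VYYYYYYYV$) ⊢ (q0, aaa, YYYYYYYYYV$) ⊢ (q0, aaa, VYYYYYYYYV$) ⊢ (q0, aa, YYYYYYYYYYV$) ⊢ (q0, aa, VYYYYYYYYYV$) ⊢ (q0, a, YYYYYYYYYYYV$) ⊢ (q0, a, VYYYYYYYYYYV$) ⊢ (q0, ε, YYYYYYYYYYYYV$) ⊢ (q0, ε, VYYYYYYYYYYYV$)
All input consumed; M is in state q0.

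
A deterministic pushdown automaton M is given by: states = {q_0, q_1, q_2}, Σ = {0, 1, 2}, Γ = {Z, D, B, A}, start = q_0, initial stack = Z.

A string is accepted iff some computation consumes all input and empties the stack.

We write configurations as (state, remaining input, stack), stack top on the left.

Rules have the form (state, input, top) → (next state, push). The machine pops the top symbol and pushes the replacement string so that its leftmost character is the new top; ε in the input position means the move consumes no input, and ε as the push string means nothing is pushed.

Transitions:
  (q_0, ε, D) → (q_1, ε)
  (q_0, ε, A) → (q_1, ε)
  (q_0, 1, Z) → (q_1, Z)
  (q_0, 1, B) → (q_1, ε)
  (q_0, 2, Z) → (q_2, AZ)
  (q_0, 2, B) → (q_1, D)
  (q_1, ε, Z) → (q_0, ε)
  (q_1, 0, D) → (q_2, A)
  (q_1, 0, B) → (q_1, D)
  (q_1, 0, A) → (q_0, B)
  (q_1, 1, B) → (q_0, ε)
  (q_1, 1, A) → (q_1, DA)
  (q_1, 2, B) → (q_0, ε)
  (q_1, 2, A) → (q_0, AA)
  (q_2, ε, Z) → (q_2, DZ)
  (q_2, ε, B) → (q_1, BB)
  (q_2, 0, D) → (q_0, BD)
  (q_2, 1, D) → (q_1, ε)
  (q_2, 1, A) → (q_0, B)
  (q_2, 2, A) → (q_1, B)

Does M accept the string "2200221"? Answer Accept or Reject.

Accept

(q_0, 2200221, Z)
  read 2, top Z: go to q_2, push AZ → (q_2, 200221, AZ)
  read 2, top A: go to q_1, push B → (q_1, 00221, BZ)
  read 0, top B: go to q_1, push D → (q_1, 0221, DZ)
  read 0, top D: go to q_2, push A → (q_2, 221, AZ)
  read 2, top A: go to q_1, push B → (q_1, 21, BZ)
  read 2, top B: go to q_0, push ε → (q_0, 1, Z)
  read 1, top Z: go to q_1, push Z → (q_1, ε, Z)
  ε-move, top Z: go to q_0, push ε → (q_0, ε, ε)
All input consumed and the stack is empty.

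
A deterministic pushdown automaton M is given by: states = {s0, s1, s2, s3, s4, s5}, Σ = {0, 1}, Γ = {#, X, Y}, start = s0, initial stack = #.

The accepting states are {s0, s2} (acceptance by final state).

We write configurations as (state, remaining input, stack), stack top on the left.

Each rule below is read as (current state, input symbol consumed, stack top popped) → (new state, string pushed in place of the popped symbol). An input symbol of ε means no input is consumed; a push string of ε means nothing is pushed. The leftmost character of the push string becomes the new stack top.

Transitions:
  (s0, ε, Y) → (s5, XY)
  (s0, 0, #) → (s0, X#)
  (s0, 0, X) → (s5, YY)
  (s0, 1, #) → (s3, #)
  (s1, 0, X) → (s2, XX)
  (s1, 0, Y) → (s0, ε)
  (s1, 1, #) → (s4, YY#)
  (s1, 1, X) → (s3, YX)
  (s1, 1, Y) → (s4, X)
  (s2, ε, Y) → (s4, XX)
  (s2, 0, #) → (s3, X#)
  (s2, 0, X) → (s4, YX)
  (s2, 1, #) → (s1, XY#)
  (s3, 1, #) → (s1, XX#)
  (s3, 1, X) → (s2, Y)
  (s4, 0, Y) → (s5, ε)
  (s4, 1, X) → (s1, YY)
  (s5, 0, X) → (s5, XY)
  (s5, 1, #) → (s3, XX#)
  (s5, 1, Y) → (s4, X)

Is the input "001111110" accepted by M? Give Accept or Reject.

(s0, 001111110, #)
  read 0, top #: go to s0, push X# → (s0, 01111110, X#)
  read 0, top X: go to s5, push YY → (s5, 1111110, YY#)
  read 1, top Y: go to s4, push X → (s4, 111110, XY#)
  read 1, top X: go to s1, push YY → (s1, 11110, YYY#)
  read 1, top Y: go to s4, push X → (s4, 1110, XYY#)
  read 1, top X: go to s1, push YY → (s1, 110, YYYY#)
  read 1, top Y: go to s4, push X → (s4, 10, XYYY#)
  read 1, top X: go to s1, push YY → (s1, 0, YYYYY#)
  read 0, top Y: go to s0, push ε → (s0, ε, YYYY#)
All input consumed; state s0 ∈ F.

Accept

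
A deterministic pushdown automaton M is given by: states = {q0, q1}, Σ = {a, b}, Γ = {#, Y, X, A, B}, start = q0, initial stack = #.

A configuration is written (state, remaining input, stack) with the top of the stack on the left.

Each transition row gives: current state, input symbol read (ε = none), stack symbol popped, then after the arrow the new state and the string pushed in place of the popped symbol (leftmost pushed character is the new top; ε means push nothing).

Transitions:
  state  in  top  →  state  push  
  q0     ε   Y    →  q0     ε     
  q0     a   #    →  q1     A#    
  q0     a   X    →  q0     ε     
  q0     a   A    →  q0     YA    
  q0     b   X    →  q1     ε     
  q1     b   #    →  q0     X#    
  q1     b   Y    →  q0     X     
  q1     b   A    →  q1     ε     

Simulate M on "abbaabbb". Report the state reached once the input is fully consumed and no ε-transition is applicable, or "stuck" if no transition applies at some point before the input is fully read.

q1

(q0, abbaabbb, #) ⊢ (q1, bbaabbb, A#) ⊢ (q1, baabbb, #) ⊢ (q0, aabbb, X#) ⊢ (q0, abbb, #) ⊢ (q1, bbb, A#) ⊢ (q1, bb, #) ⊢ (q0, b, X#) ⊢ (q1, ε, #)
All input consumed; M is in state q1.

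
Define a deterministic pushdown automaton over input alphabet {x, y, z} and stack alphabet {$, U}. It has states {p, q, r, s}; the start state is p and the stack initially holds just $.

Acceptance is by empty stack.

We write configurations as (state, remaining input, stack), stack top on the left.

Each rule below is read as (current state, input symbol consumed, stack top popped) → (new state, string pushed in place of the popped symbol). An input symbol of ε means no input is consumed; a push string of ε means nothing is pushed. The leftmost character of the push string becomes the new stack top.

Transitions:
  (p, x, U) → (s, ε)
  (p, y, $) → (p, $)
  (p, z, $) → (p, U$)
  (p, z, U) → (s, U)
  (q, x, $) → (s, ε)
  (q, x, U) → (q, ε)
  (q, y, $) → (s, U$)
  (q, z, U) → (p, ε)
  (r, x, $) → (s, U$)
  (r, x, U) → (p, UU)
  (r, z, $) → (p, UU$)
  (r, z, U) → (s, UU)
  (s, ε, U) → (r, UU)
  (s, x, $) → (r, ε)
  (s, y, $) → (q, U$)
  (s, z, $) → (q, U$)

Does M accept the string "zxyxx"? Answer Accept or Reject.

(p, zxyxx, $)
  read z, top $: go to p, push U$ → (p, xyxx, U$)
  read x, top U: go to s, push ε → (s, yxx, $)
  read y, top $: go to q, push U$ → (q, xx, U$)
  read x, top U: go to q, push ε → (q, x, $)
  read x, top $: go to s, push ε → (s, ε, ε)
All input consumed and the stack is empty.

Accept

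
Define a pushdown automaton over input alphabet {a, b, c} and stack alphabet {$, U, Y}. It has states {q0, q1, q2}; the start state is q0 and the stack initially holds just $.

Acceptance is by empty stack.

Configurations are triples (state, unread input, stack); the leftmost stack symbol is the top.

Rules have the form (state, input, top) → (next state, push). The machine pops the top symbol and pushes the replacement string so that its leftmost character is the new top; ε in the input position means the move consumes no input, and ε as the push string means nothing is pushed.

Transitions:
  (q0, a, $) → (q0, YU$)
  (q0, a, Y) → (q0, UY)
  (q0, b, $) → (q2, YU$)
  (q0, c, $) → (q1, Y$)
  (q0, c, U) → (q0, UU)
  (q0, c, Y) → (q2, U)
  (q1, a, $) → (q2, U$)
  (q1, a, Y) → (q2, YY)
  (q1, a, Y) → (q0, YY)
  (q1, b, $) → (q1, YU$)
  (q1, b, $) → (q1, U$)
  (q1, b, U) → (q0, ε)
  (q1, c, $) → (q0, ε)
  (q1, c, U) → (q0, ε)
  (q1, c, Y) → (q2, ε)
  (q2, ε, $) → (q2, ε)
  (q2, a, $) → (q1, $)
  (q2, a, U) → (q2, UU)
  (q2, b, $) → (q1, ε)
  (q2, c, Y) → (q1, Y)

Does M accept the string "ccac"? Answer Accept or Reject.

One accepting computation: (q0, ccac, $) ⊢ (q1, cac, Y$) ⊢ (q2, ac, $) ⊢ (q1, c, $) ⊢ (q0, ε, ε)
All input consumed and the stack is empty.

Accept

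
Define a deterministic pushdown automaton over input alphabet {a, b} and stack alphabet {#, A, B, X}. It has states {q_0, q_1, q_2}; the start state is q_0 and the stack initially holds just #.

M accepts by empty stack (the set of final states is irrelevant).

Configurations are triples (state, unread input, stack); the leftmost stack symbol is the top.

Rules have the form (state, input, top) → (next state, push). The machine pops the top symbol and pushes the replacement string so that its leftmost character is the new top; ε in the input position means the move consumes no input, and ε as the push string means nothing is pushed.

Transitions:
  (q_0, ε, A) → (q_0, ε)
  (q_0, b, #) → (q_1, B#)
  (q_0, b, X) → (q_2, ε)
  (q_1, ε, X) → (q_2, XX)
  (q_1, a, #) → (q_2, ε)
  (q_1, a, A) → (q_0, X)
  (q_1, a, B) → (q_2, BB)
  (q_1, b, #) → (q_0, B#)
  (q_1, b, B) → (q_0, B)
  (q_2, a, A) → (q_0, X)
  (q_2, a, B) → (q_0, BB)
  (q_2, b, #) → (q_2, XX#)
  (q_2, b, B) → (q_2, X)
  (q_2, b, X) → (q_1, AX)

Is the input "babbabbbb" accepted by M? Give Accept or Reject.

(q_0, babbabbbb, #)
  read b, top #: go to q_1, push B# → (q_1, abbabbbb, B#)
  read a, top B: go to q_2, push BB → (q_2, bbabbbb, BB#)
  read b, top B: go to q_2, push X → (q_2, babbbb, XB#)
  read b, top X: go to q_1, push AX → (q_1, abbbb, AXB#)
  read a, top A: go to q_0, push X → (q_0, bbbb, XXB#)
  read b, top X: go to q_2, push ε → (q_2, bbb, XB#)
  read b, top X: go to q_1, push AX → (q_1, bb, AXB#)
No transition applies at (q_1, bb, AXB#); input not fully consumed.

Reject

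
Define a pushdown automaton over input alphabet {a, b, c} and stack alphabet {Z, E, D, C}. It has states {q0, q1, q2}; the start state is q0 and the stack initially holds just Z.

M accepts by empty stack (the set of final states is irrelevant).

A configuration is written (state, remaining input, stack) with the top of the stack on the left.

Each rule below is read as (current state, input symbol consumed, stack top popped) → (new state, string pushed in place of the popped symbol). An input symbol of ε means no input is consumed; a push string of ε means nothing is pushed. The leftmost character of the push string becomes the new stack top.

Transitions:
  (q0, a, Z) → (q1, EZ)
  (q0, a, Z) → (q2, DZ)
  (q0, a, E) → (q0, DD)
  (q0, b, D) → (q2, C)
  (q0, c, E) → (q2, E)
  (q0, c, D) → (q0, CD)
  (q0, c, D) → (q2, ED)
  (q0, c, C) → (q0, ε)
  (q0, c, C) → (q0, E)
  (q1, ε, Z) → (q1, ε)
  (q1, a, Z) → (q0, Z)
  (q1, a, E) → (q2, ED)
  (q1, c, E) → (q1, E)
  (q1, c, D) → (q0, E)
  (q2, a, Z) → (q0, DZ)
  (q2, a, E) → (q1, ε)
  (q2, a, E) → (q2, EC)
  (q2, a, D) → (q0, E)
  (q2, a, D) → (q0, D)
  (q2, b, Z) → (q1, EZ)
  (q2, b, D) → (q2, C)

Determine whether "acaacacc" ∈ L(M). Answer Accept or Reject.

Reject

No computation consumes all input and empties the stack.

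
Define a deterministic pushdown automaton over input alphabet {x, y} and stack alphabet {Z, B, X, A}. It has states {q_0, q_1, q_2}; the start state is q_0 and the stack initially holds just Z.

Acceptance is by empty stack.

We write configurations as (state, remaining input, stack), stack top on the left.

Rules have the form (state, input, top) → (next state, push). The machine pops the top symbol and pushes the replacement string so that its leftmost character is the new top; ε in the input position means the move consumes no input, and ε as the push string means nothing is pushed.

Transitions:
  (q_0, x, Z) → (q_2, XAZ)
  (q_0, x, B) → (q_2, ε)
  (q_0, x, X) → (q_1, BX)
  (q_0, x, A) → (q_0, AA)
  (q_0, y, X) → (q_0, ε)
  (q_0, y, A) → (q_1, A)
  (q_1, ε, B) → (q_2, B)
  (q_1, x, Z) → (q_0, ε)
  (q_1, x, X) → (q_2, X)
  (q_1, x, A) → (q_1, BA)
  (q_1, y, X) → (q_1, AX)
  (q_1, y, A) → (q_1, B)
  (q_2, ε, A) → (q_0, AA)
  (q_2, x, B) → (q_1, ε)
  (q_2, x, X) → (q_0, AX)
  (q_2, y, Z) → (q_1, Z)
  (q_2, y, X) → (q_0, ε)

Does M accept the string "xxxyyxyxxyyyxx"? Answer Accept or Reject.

Accept

(q_0, xxxyyxyxxyyyxx, Z)
  read x, top Z: go to q_2, push XAZ → (q_2, xxyyxyxxyyyxx, XAZ)
  read x, top X: go to q_0, push AX → (q_0, xyyxyxxyyyxx, AXAZ)
  read x, top A: go to q_0, push AA → (q_0, yyxyxxyyyxx, AAXAZ)
  read y, top A: go to q_1, push A → (q_1, yxyxxyyyxx, AAXAZ)
  read y, top A: go to q_1, push B → (q_1, xyxxyyyxx, BAXAZ)
  ε-move, top B: go to q_2, push B → (q_2, xyxxyyyxx, BAXAZ)
  read x, top B: go to q_1, push ε → (q_1, yxxyyyxx, AXAZ)
  read y, top A: go to q_1, push B → (q_1, xxyyyxx, BXAZ)
  ε-move, top B: go to q_2, push B → (q_2, xxyyyxx, BXAZ)
  read x, top B: go to q_1, push ε → (q_1, xyyyxx, XAZ)
  read x, top X: go to q_2, push X → (q_2, yyyxx, XAZ)
  read y, top X: go to q_0, push ε → (q_0, yyxx, AZ)
  read y, top A: go to q_1, push A → (q_1, yxx, AZ)
  read y, top A: go to q_1, push B → (q_1, xx, BZ)
  ε-move, top B: go to q_2, push B → (q_2, xx, BZ)
  read x, top B: go to q_1, push ε → (q_1, x, Z)
  read x, top Z: go to q_0, push ε → (q_0, ε, ε)
All input consumed and the stack is empty.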